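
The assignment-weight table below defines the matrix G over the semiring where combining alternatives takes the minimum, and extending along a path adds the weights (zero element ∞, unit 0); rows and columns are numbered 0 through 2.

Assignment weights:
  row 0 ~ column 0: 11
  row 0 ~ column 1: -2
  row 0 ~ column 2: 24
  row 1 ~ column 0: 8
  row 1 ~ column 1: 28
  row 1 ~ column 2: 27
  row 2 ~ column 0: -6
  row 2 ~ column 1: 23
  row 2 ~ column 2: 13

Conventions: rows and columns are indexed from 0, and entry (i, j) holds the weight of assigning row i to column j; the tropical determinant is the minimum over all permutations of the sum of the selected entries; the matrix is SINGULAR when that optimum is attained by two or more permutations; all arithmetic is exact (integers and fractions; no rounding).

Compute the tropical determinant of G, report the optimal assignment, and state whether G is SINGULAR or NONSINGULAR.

σ = (0, 1, 2): 11 + 28 + 13 = 52
σ = (0, 2, 1): 11 + 27 + 23 = 61
σ = (1, 0, 2): (-2) + 8 + 13 = 19
σ = (1, 2, 0): (-2) + 27 + (-6) = 19
σ = (2, 0, 1): 24 + 8 + 23 = 55
σ = (2, 1, 0): 24 + 28 + (-6) = 46
Optimal value attained by: σ = (1, 0, 2).
Answer: det⊕(G) = 19; verdict: SINGULAR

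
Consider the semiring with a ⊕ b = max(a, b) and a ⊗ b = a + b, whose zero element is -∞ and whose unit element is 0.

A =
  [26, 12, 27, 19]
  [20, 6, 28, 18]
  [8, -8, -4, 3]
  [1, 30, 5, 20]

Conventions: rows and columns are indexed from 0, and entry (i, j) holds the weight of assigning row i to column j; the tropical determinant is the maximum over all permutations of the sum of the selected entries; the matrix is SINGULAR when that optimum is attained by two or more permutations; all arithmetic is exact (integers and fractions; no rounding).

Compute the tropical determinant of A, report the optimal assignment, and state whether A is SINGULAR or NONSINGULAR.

σ = (0, 1, 2, 3): 26 + 6 + (-4) + 20 = 48
σ = (0, 1, 3, 2): 26 + 6 + 3 + 5 = 40
σ = (0, 2, 1, 3): 26 + 28 + (-8) + 20 = 66
σ = (0, 2, 3, 1): 26 + 28 + 3 + 30 = 87
σ = (0, 3, 1, 2): 26 + 18 + (-8) + 5 = 41
σ = (0, 3, 2, 1): 26 + 18 + (-4) + 30 = 70
σ = (1, 0, 2, 3): 12 + 20 + (-4) + 20 = 48
σ = (1, 0, 3, 2): 12 + 20 + 3 + 5 = 40
σ = (1, 2, 0, 3): 12 + 28 + 8 + 20 = 68
σ = (1, 2, 3, 0): 12 + 28 + 3 + 1 = 44
σ = (1, 3, 0, 2): 12 + 18 + 8 + 5 = 43
σ = (1, 3, 2, 0): 12 + 18 + (-4) + 1 = 27
σ = (2, 0, 1, 3): 27 + 20 + (-8) + 20 = 59
σ = (2, 0, 3, 1): 27 + 20 + 3 + 30 = 80
σ = (2, 1, 0, 3): 27 + 6 + 8 + 20 = 61
σ = (2, 1, 3, 0): 27 + 6 + 3 + 1 = 37
σ = (2, 3, 0, 1): 27 + 18 + 8 + 30 = 83
σ = (2, 3, 1, 0): 27 + 18 + (-8) + 1 = 38
σ = (3, 0, 1, 2): 19 + 20 + (-8) + 5 = 36
σ = (3, 0, 2, 1): 19 + 20 + (-4) + 30 = 65
σ = (3, 1, 0, 2): 19 + 6 + 8 + 5 = 38
σ = (3, 1, 2, 0): 19 + 6 + (-4) + 1 = 22
σ = (3, 2, 0, 1): 19 + 28 + 8 + 30 = 85
σ = (3, 2, 1, 0): 19 + 28 + (-8) + 1 = 40
Optimal value attained by: σ = (0, 2, 3, 1).
Answer: det⊕(A) = 87; verdict: NONSINGULAR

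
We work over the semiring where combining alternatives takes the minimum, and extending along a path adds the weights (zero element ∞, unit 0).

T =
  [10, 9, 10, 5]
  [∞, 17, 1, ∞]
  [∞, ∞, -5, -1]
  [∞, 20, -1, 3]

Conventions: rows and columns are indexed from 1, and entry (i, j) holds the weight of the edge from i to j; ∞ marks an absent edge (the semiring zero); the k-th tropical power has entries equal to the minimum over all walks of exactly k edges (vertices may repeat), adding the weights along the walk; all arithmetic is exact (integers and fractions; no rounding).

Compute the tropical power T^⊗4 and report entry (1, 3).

T^⊗2:
  [20, 19, 4, 8]
  [∞, 34, -4, 0]
  [∞, 19, -10, -6]
  [∞, 23, -6, -2]
T^⊗3:
  [30, 28, -1, 3]
  [∞, 20, -9, -5]
  [∞, 14, -15, -11]
  [∞, 18, -11, -7]
T^⊗4:
  [40, 23, -6, -2]
  [∞, 15, -14, -10]
  [∞, 9, -20, -16]
  [∞, 13, -16, -12]
Key observation: the optimum is the walk 1->4->3->3->3, with weight 5 + (-1) + (-5) + (-5) = -6.
Optimal value attained by: walk 1->4->3->3->3.
Answer: (T^⊗4)[1][3] = -6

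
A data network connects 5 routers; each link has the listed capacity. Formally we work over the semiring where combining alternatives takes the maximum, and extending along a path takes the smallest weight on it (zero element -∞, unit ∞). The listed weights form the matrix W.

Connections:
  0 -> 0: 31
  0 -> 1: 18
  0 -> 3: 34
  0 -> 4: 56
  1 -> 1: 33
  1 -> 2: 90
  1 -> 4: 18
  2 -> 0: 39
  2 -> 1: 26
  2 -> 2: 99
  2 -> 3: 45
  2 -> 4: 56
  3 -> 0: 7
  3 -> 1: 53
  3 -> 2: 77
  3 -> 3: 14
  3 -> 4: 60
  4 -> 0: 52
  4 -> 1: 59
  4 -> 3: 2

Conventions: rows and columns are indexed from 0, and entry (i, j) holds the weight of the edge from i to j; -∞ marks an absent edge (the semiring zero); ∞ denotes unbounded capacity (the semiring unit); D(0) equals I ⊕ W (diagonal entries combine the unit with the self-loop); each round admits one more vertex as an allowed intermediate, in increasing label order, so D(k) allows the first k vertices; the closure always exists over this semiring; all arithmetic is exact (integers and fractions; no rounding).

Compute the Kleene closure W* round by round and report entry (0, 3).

D(0):
  [∞, 18, -∞, 34, 56]
  [-∞, ∞, 90, -∞, 18]
  [39, 26, ∞, 45, 56]
  [7, 53, 77, ∞, 60]
  [52, 59, -∞, 2, ∞]
D(1):
  [∞, 18, -∞, 34, 56]
  [-∞, ∞, 90, -∞, 18]
  [39, 26, ∞, 45, 56]
  [7, 53, 77, ∞, 60]
  [52, 59, -∞, 34, ∞]
D(2):
  [∞, 18, 18, 34, 56]
  [-∞, ∞, 90, -∞, 18]
  [39, 26, ∞, 45, 56]
  [7, 53, 77, ∞, 60]
  [52, 59, 59, 34, ∞]
D(3):
  [∞, 18, 18, 34, 56]
  [39, ∞, 90, 45, 56]
  [39, 26, ∞, 45, 56]
  [39, 53, 77, ∞, 60]
  [52, 59, 59, 45, ∞]
D(4):
  [∞, 34, 34, 34, 56]
  [39, ∞, 90, 45, 56]
  [39, 45, ∞, 45, 56]
  [39, 53, 77, ∞, 60]
  [52, 59, 59, 45, ∞]
D(5):
  [∞, 56, 56, 45, 56]
  [52, ∞, 90, 45, 56]
  [52, 56, ∞, 45, 56]
  [52, 59, 77, ∞, 60]
  [52, 59, 59, 45, ∞]
Answer: W*[0][3] = 45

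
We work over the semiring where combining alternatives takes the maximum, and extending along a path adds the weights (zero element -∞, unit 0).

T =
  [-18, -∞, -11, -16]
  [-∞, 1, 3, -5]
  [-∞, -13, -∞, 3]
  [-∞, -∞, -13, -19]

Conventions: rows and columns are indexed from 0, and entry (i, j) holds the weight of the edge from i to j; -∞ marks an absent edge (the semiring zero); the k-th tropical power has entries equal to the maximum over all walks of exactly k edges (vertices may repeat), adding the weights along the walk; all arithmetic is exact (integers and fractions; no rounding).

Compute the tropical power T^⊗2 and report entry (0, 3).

T^⊗2:
  [-36, -24, -29, -8]
  [-∞, 2, 4, 6]
  [-∞, -12, -10, -16]
  [-∞, -26, -32, -10]
Key observation: the optimum is the walk 0->2->3, with weight (-11) + 3 = -8.
Optimal value attained by: walk 0->2->3.
Answer: (T^⊗2)[0][3] = -8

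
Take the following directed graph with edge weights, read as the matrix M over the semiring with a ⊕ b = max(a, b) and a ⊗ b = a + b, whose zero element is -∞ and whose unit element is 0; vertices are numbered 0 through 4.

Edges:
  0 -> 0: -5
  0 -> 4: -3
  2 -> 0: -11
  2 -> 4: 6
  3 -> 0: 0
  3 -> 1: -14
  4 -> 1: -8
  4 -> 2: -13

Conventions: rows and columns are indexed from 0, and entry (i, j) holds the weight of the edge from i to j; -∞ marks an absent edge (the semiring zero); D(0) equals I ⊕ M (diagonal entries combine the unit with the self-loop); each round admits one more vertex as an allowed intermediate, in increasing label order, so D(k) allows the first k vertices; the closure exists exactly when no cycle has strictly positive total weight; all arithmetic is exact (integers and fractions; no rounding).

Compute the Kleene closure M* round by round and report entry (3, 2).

D(0):
  [0, -∞, -∞, -∞, -3]
  [-∞, 0, -∞, -∞, -∞]
  [-11, -∞, 0, -∞, 6]
  [0, -14, -∞, 0, -∞]
  [-∞, -8, -13, -∞, 0]
D(1):
  [0, -∞, -∞, -∞, -3]
  [-∞, 0, -∞, -∞, -∞]
  [-11, -∞, 0, -∞, 6]
  [0, -14, -∞, 0, -3]
  [-∞, -8, -13, -∞, 0]
D(2):
  [0, -∞, -∞, -∞, -3]
  [-∞, 0, -∞, -∞, -∞]
  [-11, -∞, 0, -∞, 6]
  [0, -14, -∞, 0, -3]
  [-∞, -8, -13, -∞, 0]
D(3):
  [0, -∞, -∞, -∞, -3]
  [-∞, 0, -∞, -∞, -∞]
  [-11, -∞, 0, -∞, 6]
  [0, -14, -∞, 0, -3]
  [-24, -8, -13, -∞, 0]
D(4):
  [0, -∞, -∞, -∞, -3]
  [-∞, 0, -∞, -∞, -∞]
  [-11, -∞, 0, -∞, 6]
  [0, -14, -∞, 0, -3]
  [-24, -8, -13, -∞, 0]
D(5):
  [0, -11, -16, -∞, -3]
  [-∞, 0, -∞, -∞, -∞]
  [-11, -2, 0, -∞, 6]
  [0, -11, -16, 0, -3]
  [-24, -8, -13, -∞, 0]
Answer: M*[3][2] = -16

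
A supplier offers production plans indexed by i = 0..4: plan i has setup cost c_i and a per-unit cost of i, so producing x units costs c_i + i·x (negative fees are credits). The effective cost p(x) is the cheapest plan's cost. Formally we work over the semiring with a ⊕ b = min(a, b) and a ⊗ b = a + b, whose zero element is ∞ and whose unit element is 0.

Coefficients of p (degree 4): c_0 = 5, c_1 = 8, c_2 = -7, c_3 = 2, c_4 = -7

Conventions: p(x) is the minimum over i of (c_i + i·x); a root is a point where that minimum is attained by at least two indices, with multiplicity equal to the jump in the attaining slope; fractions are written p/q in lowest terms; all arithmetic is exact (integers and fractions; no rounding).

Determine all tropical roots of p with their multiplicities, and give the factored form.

hull edge (i=0, c=5) to (i=2, c=-7): slope -6, span 2
hull edge (i=2, c=-7) to (i=4, c=-7): slope 0, span 2
Factored form: p(x) = -7 ⊗ (x ⊕ 0) ⊗ (x ⊕ 0) ⊗ (x ⊕ 6) ⊗ (x ⊕ 6)
Answer: roots = 0 (mult 2), 6 (mult 2)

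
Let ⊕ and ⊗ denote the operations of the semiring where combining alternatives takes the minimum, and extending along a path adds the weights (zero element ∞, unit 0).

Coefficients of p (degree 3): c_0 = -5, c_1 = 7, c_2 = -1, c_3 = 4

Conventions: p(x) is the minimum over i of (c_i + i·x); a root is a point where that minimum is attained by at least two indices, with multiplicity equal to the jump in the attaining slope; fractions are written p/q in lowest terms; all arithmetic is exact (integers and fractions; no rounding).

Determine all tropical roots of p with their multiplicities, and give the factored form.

hull edge (i=0, c=-5) to (i=2, c=-1): slope 2, span 2
hull edge (i=2, c=-1) to (i=3, c=4): slope 5, span 1
Factored form: p(x) = 4 ⊗ (x ⊕ (-5)) ⊗ (x ⊕ (-2)) ⊗ (x ⊕ (-2))
Answer: roots = -5 (mult 1), -2 (mult 2)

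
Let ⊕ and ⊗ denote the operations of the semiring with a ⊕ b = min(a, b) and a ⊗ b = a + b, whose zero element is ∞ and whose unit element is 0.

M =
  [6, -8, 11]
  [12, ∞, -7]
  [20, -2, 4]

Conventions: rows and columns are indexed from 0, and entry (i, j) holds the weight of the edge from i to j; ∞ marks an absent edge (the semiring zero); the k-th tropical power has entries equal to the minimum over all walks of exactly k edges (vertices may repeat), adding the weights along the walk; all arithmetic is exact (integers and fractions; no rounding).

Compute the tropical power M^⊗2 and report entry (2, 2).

M^⊗2:
  [4, -2, -15]
  [13, -9, -3]
  [10, 2, -9]
Key observation: the optimum is the walk 2->1->2, with weight (-2) + (-7) = -9.
Optimal value attained by: walk 2->1->2.
Answer: (M^⊗2)[2][2] = -9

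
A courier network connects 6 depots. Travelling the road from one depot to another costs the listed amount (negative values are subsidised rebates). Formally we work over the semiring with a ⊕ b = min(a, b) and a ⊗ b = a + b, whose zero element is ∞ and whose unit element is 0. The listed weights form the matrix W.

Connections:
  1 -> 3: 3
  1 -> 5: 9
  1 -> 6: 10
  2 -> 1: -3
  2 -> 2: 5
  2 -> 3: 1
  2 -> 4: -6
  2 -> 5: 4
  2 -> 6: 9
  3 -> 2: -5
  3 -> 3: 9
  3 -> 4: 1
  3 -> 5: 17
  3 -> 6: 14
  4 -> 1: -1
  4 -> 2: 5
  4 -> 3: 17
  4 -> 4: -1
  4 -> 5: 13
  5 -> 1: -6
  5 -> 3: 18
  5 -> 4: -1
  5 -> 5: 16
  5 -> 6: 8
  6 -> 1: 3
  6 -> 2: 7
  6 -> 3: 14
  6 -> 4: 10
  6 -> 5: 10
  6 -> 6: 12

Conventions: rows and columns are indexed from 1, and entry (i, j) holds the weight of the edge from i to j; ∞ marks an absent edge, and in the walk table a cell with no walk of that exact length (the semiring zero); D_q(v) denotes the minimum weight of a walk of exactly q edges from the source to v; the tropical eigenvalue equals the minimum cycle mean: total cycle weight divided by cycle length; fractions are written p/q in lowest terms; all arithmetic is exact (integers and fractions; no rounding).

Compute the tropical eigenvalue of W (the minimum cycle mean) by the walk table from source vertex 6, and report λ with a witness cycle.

q=0: [∞, ∞, ∞, ∞, ∞, 0]
q=1: [3, 7, 14, 10, 10, 12]
q=2: [4, 9, 6, 1, 11, 13]
q=3: [0, 1, 7, 0, 13, 14]
q=4: [-2, 2, 2, -5, 5, 10]
q=5: [-6, -3, 1, -6, 6, 8]
q=6: [-7, -4, -3, -9, 1, 4]
Optimal cycle mean attained by: cycle 1->3->2->4->1, total 3 + (-5) + (-6) + (-1), length 4.
Answer: λ = -9/4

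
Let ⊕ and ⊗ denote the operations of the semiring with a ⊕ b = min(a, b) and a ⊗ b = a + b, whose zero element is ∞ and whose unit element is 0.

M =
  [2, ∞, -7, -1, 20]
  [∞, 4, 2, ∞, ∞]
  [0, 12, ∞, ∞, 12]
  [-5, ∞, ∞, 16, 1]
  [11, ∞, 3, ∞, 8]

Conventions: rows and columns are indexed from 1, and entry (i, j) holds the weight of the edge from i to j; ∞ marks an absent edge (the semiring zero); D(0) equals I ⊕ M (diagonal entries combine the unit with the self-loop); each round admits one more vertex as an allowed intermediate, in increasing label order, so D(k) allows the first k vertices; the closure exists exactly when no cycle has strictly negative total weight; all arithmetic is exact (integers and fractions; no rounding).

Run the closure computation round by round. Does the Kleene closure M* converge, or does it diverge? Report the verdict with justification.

D(0):
  [0, ∞, -7, -1, 20]
  [∞, 0, 2, ∞, ∞]
  [0, 12, 0, ∞, 12]
  [-5, ∞, ∞, 0, 1]
  [11, ∞, 3, ∞, 0]
Detection: at round 1, diagonal entry (3, 3) turns strictly negative.
Key observation: the cycle 3->1->3 has total weight 0 + (-7), which is strictly negative.
Answer: DIVERGES — negative cycle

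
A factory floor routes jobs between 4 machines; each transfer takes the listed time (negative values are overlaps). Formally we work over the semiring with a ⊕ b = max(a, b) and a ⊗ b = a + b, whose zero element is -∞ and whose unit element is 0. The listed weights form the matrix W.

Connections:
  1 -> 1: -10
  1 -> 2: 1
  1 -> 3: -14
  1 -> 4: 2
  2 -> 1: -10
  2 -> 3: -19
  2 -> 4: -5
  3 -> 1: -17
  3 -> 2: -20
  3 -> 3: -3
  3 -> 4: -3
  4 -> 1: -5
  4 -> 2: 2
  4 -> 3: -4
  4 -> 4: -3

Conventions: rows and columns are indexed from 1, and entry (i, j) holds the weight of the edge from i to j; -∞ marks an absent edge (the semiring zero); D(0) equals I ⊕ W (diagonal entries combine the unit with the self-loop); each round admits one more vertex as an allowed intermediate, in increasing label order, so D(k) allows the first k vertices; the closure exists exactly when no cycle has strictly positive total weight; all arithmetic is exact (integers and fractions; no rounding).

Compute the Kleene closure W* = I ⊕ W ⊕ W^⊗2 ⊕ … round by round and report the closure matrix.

D(0):
  [0, 1, -14, 2]
  [-10, 0, -19, -5]
  [-17, -20, 0, -3]
  [-5, 2, -4, 0]
D(1):
  [0, 1, -14, 2]
  [-10, 0, -19, -5]
  [-17, -16, 0, -3]
  [-5, 2, -4, 0]
D(2):
  [0, 1, -14, 2]
  [-10, 0, -19, -5]
  [-17, -16, 0, -3]
  [-5, 2, -4, 0]
D(3):
  [0, 1, -14, 2]
  [-10, 0, -19, -5]
  [-17, -16, 0, -3]
  [-5, 2, -4, 0]
D(4):
  [0, 4, -2, 2]
  [-10, 0, -9, -5]
  [-8, -1, 0, -3]
  [-5, 2, -4, 0]
Answer: W* = [[0, 4, -2, 2], [-10, 0, -9, -5], [-8, -1, 0, -3], [-5, 2, -4, 0]]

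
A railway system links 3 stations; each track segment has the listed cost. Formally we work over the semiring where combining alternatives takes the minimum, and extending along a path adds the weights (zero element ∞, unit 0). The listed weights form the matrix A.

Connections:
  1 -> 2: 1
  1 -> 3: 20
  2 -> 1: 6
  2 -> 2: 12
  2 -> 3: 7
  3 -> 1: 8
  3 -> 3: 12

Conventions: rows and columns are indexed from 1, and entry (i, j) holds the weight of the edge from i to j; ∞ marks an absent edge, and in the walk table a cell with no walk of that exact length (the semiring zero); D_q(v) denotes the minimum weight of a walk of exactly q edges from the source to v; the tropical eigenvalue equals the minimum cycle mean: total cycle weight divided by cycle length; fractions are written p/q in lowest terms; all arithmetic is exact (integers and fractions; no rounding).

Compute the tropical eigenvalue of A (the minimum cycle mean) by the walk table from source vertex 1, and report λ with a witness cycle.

q=0: [0, ∞, ∞]
q=1: [∞, 1, 20]
q=2: [7, 13, 8]
q=3: [16, 8, 20]
Optimal cycle mean attained by: cycle 1->2->1, total 1 + 6, length 2.
Answer: λ = 7/2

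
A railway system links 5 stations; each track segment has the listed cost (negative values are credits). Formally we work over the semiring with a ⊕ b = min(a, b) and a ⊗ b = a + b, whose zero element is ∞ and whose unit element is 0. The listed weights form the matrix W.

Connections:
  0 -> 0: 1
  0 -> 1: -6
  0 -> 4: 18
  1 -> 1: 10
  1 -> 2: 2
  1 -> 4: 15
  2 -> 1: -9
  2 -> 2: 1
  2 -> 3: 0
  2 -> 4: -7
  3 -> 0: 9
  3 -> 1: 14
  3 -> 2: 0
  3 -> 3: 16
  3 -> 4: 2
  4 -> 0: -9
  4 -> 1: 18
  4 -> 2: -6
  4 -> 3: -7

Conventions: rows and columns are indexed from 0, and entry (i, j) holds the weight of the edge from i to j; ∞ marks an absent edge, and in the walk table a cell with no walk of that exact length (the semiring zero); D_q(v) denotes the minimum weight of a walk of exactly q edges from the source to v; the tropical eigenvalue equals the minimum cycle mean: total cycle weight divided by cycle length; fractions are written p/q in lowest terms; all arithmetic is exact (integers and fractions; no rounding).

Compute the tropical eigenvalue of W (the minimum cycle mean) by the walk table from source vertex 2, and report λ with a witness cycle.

q=0: [∞, ∞, 0, ∞, ∞]
q=1: [∞, -9, 1, 0, -7]
q=2: [-16, -8, -13, -14, -6]
q=3: [-15, -22, -14, -13, -20]
q=4: [-29, -23, -26, -27, -21]
q=5: [-30, -35, -27, -28, -33]
Optimal cycle mean attained by: cycle 2->4->2, total (-7) + (-6), length 2.
Answer: λ = -13/2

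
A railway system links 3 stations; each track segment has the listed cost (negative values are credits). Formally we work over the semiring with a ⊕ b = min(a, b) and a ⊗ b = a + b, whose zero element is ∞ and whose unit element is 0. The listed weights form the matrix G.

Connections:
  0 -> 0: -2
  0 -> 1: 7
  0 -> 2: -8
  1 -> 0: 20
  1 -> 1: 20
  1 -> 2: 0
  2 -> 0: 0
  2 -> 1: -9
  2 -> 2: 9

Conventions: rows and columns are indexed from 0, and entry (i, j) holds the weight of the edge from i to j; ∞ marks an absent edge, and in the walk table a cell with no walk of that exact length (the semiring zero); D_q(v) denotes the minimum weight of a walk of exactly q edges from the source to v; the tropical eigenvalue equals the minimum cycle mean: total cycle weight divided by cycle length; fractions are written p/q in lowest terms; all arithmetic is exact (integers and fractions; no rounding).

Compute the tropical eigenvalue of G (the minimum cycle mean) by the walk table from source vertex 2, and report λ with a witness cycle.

q=0: [∞, ∞, 0]
q=1: [0, -9, 9]
q=2: [-2, 0, -9]
q=3: [-9, -18, -10]
Optimal cycle mean attained by: cycle 1->2->1, total 0 + (-9), length 2.
Answer: λ = -9/2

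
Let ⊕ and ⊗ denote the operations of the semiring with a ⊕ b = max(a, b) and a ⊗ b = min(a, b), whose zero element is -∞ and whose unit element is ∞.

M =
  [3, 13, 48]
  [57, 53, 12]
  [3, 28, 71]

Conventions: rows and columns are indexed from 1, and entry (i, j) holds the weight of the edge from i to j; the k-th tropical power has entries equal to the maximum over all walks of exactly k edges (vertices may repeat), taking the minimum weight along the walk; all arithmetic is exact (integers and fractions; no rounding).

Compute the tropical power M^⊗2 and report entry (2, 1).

M^⊗2:
  [13, 28, 48]
  [53, 53, 48]
  [28, 28, 71]
Key observation: the optimum is the walk 2->2->1, with weight 53 min 57 = 53.
Optimal value attained by: walk 2->2->1.
Answer: (M^⊗2)[2][1] = 53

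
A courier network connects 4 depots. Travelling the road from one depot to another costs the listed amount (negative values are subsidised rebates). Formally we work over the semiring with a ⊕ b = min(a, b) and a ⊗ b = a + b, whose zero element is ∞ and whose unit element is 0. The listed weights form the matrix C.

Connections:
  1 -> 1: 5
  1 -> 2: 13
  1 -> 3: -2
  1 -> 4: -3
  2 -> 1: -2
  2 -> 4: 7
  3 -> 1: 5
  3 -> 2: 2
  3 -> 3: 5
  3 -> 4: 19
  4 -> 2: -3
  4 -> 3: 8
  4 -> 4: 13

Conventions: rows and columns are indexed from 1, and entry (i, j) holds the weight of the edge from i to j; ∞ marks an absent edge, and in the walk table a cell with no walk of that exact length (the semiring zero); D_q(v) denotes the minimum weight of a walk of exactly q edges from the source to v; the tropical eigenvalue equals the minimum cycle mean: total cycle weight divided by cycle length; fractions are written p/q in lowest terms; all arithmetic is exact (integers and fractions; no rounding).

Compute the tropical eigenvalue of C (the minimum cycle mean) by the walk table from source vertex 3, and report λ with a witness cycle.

q=0: [∞, ∞, 0, ∞]
q=1: [5, 2, 5, 19]
q=2: [0, 7, 3, 2]
q=3: [5, -1, -2, -3]
q=4: [-3, -6, 3, 2]
Optimal cycle mean attained by: cycle 1->4->2->1, total (-3) + (-3) + (-2), length 3.
Answer: λ = -8/3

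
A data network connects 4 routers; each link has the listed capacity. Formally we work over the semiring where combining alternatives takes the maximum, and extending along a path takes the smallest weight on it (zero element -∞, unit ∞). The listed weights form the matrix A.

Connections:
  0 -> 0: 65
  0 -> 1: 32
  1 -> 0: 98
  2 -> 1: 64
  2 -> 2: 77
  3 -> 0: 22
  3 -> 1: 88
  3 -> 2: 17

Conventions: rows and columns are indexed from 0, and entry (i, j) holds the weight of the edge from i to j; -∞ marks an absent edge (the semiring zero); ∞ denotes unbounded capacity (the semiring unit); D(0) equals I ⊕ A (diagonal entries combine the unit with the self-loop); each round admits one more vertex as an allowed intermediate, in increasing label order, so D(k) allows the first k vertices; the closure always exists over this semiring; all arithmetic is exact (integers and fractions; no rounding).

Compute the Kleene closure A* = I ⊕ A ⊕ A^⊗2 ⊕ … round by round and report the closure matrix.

D(0):
  [∞, 32, -∞, -∞]
  [98, ∞, -∞, -∞]
  [-∞, 64, ∞, -∞]
  [22, 88, 17, ∞]
D(1):
  [∞, 32, -∞, -∞]
  [98, ∞, -∞, -∞]
  [-∞, 64, ∞, -∞]
  [22, 88, 17, ∞]
D(2):
  [∞, 32, -∞, -∞]
  [98, ∞, -∞, -∞]
  [64, 64, ∞, -∞]
  [88, 88, 17, ∞]
D(3):
  [∞, 32, -∞, -∞]
  [98, ∞, -∞, -∞]
  [64, 64, ∞, -∞]
  [88, 88, 17, ∞]
D(4):
  [∞, 32, -∞, -∞]
  [98, ∞, -∞, -∞]
  [64, 64, ∞, -∞]
  [88, 88, 17, ∞]
Answer: A* = [[∞, 32, -∞, -∞], [98, ∞, -∞, -∞], [64, 64, ∞, -∞], [88, 88, 17, ∞]]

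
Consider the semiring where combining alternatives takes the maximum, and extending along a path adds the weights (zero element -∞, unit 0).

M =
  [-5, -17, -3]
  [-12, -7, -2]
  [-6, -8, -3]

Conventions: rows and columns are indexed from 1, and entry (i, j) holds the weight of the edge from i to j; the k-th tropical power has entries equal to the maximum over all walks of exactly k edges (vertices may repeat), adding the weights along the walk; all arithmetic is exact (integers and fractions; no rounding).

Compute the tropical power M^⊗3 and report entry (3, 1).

M^⊗2:
  [-9, -11, -6]
  [-8, -10, -5]
  [-9, -11, -6]
M^⊗3:
  [-12, -14, -9]
  [-11, -13, -8]
  [-12, -14, -9]
Key observation: the optimum is the walk 3->3->3->1, with weight (-3) + (-3) + (-6) = -12.
Optimal value attained by: walk 3->3->3->1.
Answer: (M^⊗3)[3][1] = -12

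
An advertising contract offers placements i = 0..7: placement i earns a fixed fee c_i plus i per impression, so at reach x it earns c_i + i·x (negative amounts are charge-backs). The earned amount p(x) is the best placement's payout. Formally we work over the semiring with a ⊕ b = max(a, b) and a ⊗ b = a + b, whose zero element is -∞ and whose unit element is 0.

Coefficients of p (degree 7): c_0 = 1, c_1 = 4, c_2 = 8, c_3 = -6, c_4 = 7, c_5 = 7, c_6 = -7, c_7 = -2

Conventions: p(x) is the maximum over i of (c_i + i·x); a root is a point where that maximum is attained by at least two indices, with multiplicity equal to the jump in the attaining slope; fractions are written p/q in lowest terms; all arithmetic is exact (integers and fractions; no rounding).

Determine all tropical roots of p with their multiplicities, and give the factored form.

hull edge (i=0, c=1) to (i=2, c=8): slope 7/2, span 2
hull edge (i=2, c=8) to (i=5, c=7): slope -1/3, span 3
hull edge (i=5, c=7) to (i=7, c=-2): slope -9/2, span 2
Factored form: p(x) = -2 ⊗ (x ⊕ (-7/2)) ⊗ (x ⊕ (-7/2)) ⊗ (x ⊕ 1/3) ⊗ (x ⊕ 1/3) ⊗ (x ⊕ 1/3) ⊗ (x ⊕ 9/2) ⊗ (x ⊕ 9/2)
Answer: roots = -7/2 (mult 2), 1/3 (mult 3), 9/2 (mult 2)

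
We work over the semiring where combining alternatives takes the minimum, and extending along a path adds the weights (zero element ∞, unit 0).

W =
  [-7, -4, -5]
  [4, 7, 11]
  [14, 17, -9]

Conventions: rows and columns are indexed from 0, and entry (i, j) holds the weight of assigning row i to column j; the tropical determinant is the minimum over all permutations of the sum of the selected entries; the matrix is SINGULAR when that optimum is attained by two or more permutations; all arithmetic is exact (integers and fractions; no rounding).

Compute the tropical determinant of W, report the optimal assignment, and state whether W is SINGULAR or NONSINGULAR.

σ = (0, 1, 2): (-7) + 7 + (-9) = -9
σ = (0, 2, 1): (-7) + 11 + 17 = 21
σ = (1, 0, 2): (-4) + 4 + (-9) = -9
σ = (1, 2, 0): (-4) + 11 + 14 = 21
σ = (2, 0, 1): (-5) + 4 + 17 = 16
σ = (2, 1, 0): (-5) + 7 + 14 = 16
Optimal value attained by: σ = (0, 1, 2).
Answer: det⊕(W) = -9; verdict: SINGULAR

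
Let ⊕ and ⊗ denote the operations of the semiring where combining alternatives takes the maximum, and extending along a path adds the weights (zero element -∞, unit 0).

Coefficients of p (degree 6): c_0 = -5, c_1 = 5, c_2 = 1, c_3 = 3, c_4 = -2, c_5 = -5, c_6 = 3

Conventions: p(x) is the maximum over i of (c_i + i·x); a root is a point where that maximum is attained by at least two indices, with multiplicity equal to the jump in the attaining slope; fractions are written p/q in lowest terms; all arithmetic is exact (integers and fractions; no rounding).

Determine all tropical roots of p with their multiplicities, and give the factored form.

hull edge (i=0, c=-5) to (i=1, c=5): slope 10, span 1
hull edge (i=1, c=5) to (i=6, c=3): slope -2/5, span 5
Factored form: p(x) = 3 ⊗ (x ⊕ (-10)) ⊗ (x ⊕ 2/5) ⊗ (x ⊕ 2/5) ⊗ (x ⊕ 2/5) ⊗ (x ⊕ 2/5) ⊗ (x ⊕ 2/5)
Answer: roots = -10 (mult 1), 2/5 (mult 5)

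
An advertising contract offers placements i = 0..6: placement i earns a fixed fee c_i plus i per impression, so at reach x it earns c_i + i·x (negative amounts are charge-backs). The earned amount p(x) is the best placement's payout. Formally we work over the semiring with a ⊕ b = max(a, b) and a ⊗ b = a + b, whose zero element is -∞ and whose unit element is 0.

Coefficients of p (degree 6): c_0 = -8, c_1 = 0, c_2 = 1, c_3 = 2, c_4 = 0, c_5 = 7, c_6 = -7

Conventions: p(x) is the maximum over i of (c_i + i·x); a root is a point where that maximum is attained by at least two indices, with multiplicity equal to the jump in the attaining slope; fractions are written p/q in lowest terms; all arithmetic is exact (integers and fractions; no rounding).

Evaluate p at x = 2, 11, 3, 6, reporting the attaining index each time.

p(2) = max(-8+0·2=-8, 0+1·2=2, 1+2·2=5, 2+3·2=8, 0+4·2=8, 7+5·2=17, -7+6·2=5) = 17 (attained by i=5)
p(11) = max(-8+0·11=-8, 0+1·11=11, 1+2·11=23, 2+3·11=35, 0+4·11=44, 7+5·11=62, -7+6·11=59) = 62 (attained by i=5)
p(3) = max(-8+0·3=-8, 0+1·3=3, 1+2·3=7, 2+3·3=11, 0+4·3=12, 7+5·3=22, -7+6·3=11) = 22 (attained by i=5)
p(6) = max(-8+0·6=-8, 0+1·6=6, 1+2·6=13, 2+3·6=20, 0+4·6=24, 7+5·6=37, -7+6·6=29) = 37 (attained by i=5)
Answer: p(2) = 17; p(11) = 62; p(3) = 22; p(6) = 37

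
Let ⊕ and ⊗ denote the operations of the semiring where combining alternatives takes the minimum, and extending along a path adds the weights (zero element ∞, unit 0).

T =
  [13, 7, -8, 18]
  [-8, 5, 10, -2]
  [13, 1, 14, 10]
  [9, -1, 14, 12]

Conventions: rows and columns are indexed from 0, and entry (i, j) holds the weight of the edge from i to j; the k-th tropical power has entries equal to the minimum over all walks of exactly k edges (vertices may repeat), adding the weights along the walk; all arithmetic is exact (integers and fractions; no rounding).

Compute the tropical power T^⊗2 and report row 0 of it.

T^⊗2:
  [-1, -7, 5, 2]
  [-3, -3, -16, 3]
  [-7, 6, 5, -1]
  [-9, 4, 1, -3]
Answer: row 0 of T^⊗2 = [-1, -7, 5, 2]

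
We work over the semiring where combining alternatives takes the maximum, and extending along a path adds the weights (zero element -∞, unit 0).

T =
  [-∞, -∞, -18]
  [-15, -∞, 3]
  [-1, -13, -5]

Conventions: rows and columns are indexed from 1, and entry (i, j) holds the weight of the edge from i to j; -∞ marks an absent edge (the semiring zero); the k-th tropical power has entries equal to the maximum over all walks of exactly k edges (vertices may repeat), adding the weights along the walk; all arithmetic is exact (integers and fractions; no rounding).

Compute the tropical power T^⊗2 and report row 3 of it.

T^⊗2:
  [-19, -31, -23]
  [2, -10, -2]
  [-6, -18, -10]
Answer: row 3 of T^⊗2 = [-6, -18, -10]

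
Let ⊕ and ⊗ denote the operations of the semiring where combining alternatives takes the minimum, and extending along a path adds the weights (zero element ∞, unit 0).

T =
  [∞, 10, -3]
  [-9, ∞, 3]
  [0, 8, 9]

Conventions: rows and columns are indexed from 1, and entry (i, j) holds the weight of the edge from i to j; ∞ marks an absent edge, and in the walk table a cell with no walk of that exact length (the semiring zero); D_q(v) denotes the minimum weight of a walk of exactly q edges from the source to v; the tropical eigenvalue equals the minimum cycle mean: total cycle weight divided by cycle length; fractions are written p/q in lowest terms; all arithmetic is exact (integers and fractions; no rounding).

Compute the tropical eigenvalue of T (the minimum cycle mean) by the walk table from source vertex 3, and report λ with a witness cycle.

q=0: [∞, ∞, 0]
q=1: [0, 8, 9]
q=2: [-1, 10, -3]
q=3: [-3, 5, -4]
Optimal cycle mean attained by: cycle 1->3->1, total (-3) + 0, length 2.
Answer: λ = -3/2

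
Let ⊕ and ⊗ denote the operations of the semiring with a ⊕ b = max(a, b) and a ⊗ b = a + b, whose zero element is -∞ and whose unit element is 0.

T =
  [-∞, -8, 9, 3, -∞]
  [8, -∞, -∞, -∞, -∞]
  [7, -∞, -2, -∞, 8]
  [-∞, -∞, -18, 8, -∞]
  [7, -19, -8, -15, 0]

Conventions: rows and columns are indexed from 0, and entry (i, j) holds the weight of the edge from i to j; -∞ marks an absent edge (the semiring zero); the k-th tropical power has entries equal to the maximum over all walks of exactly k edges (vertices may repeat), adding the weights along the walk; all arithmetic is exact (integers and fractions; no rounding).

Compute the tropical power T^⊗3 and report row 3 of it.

T^⊗2:
  [16, -∞, 7, 11, 17]
  [-∞, 0, 17, 11, -∞]
  [15, -1, 16, 10, 8]
  [-11, -∞, -10, 16, -10]
  [7, -1, 16, 10, 0]
T^⊗3:
  [24, 8, 25, 19, 17]
  [24, -∞, 15, 19, 25]
  [23, 7, 24, 18, 24]
  [-3, -19, -2, 24, -2]
  [23, -1, 16, 18, 24]
Answer: row 3 of T^⊗3 = [-3, -19, -2, 24, -2]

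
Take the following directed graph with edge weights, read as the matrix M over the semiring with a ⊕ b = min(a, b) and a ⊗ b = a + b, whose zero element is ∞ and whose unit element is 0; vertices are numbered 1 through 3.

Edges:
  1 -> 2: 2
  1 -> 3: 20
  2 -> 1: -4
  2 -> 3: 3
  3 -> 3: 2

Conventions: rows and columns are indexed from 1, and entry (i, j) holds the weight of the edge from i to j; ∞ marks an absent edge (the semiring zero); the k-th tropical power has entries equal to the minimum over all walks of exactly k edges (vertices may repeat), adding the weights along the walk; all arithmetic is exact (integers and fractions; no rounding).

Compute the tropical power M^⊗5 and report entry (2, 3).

M^⊗2:
  [-2, ∞, 5]
  [∞, -2, 5]
  [∞, ∞, 4]
M^⊗3:
  [∞, 0, 7]
  [-6, ∞, 1]
  [∞, ∞, 6]
M^⊗4:
  [-4, ∞, 3]
  [∞, -4, 3]
  [∞, ∞, 8]
M^⊗5:
  [∞, -2, 5]
  [-8, ∞, -1]
  [∞, ∞, 10]
Key observation: the optimum is the walk 2->1->2->1->2->3, with weight (-4) + 2 + (-4) + 2 + 3 = -1.
Optimal value attained by: walk 2->1->2->1->2->3.
Answer: (M^⊗5)[2][3] = -1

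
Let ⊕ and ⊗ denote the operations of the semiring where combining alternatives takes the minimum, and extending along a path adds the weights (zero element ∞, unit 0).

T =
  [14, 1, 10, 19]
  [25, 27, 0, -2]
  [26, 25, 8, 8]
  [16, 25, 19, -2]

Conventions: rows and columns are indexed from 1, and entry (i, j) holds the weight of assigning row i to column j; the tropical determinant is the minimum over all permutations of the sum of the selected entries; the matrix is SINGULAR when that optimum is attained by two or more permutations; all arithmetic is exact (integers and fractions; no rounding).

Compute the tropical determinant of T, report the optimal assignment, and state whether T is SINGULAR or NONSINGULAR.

σ = (1, 2, 3, 4): 14 + 27 + 8 + (-2) = 47
σ = (1, 2, 4, 3): 14 + 27 + 8 + 19 = 68
σ = (1, 3, 2, 4): 14 + 0 + 25 + (-2) = 37
σ = (1, 3, 4, 2): 14 + 0 + 8 + 25 = 47
σ = (1, 4, 2, 3): 14 + (-2) + 25 + 19 = 56
σ = (1, 4, 3, 2): 14 + (-2) + 8 + 25 = 45
σ = (2, 1, 3, 4): 1 + 25 + 8 + (-2) = 32
σ = (2, 1, 4, 3): 1 + 25 + 8 + 19 = 53
σ = (2, 3, 1, 4): 1 + 0 + 26 + (-2) = 25
σ = (2, 3, 4, 1): 1 + 0 + 8 + 16 = 25
σ = (2, 4, 1, 3): 1 + (-2) + 26 + 19 = 44
σ = (2, 4, 3, 1): 1 + (-2) + 8 + 16 = 23
σ = (3, 1, 2, 4): 10 + 25 + 25 + (-2) = 58
σ = (3, 1, 4, 2): 10 + 25 + 8 + 25 = 68
σ = (3, 2, 1, 4): 10 + 27 + 26 + (-2) = 61
σ = (3, 2, 4, 1): 10 + 27 + 8 + 16 = 61
σ = (3, 4, 1, 2): 10 + (-2) + 26 + 25 = 59
σ = (3, 4, 2, 1): 10 + (-2) + 25 + 16 = 49
σ = (4, 1, 2, 3): 19 + 25 + 25 + 19 = 88
σ = (4, 1, 3, 2): 19 + 25 + 8 + 25 = 77
σ = (4, 2, 1, 3): 19 + 27 + 26 + 19 = 91
σ = (4, 2, 3, 1): 19 + 27 + 8 + 16 = 70
σ = (4, 3, 1, 2): 19 + 0 + 26 + 25 = 70
σ = (4, 3, 2, 1): 19 + 0 + 25 + 16 = 60
Optimal value attained by: σ = (2, 4, 3, 1).
Answer: det⊕(T) = 23; verdict: NONSINGULAR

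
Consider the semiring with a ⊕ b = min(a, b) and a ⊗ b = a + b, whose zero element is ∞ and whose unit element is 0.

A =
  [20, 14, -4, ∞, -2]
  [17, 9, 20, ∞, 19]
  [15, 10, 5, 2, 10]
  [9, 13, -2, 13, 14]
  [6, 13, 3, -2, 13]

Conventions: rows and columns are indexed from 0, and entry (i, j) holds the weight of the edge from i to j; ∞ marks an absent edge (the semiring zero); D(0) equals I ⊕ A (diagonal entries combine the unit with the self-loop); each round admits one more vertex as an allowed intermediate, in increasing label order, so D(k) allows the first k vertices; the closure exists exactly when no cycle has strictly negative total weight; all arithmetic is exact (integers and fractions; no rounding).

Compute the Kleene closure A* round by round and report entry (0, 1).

D(0):
  [0, 14, -4, ∞, -2]
  [17, 0, 20, ∞, 19]
  [15, 10, 0, 2, 10]
  [9, 13, -2, 0, 14]
  [6, 13, 3, -2, 0]
D(1):
  [0, 14, -4, ∞, -2]
  [17, 0, 13, ∞, 15]
  [15, 10, 0, 2, 10]
  [9, 13, -2, 0, 7]
  [6, 13, 2, -2, 0]
D(2):
  [0, 14, -4, ∞, -2]
  [17, 0, 13, ∞, 15]
  [15, 10, 0, 2, 10]
  [9, 13, -2, 0, 7]
  [6, 13, 2, -2, 0]
D(3):
  [0, 6, -4, -2, -2]
  [17, 0, 13, 15, 15]
  [15, 10, 0, 2, 10]
  [9, 8, -2, 0, 7]
  [6, 12, 2, -2, 0]
D(4):
  [0, 6, -4, -2, -2]
  [17, 0, 13, 15, 15]
  [11, 10, 0, 2, 9]
  [9, 8, -2, 0, 7]
  [6, 6, -4, -2, 0]
D(5):
  [0, 4, -6, -4, -2]
  [17, 0, 11, 13, 15]
  [11, 10, 0, 2, 9]
  [9, 8, -2, 0, 7]
  [6, 6, -4, -2, 0]
Answer: A*[0][1] = 4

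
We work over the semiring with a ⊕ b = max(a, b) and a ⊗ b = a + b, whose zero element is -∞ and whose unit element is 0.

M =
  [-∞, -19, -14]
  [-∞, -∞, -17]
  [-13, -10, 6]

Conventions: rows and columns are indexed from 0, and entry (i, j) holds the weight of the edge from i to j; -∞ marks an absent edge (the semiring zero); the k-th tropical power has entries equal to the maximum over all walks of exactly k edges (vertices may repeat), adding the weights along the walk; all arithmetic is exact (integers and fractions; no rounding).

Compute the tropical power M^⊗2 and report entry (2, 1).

M^⊗2:
  [-27, -24, -8]
  [-30, -27, -11]
  [-7, -4, 12]
Key observation: the optimum is the walk 2->2->1, with weight 6 + (-10) = -4.
Optimal value attained by: walk 2->2->1.
Answer: (M^⊗2)[2][1] = -4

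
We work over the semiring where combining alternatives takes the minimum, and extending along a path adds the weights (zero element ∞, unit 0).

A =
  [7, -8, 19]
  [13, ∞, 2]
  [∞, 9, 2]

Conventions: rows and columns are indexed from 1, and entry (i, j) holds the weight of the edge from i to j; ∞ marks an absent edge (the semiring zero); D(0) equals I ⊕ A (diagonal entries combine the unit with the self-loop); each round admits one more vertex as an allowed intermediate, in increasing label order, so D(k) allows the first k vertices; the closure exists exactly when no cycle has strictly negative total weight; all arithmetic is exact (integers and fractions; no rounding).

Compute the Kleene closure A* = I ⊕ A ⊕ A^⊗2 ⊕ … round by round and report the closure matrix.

D(0):
  [0, -8, 19]
  [13, 0, 2]
  [∞, 9, 0]
D(1):
  [0, -8, 19]
  [13, 0, 2]
  [∞, 9, 0]
D(2):
  [0, -8, -6]
  [13, 0, 2]
  [22, 9, 0]
D(3):
  [0, -8, -6]
  [13, 0, 2]
  [22, 9, 0]
Answer: A* = [[0, -8, -6], [13, 0, 2], [22, 9, 0]]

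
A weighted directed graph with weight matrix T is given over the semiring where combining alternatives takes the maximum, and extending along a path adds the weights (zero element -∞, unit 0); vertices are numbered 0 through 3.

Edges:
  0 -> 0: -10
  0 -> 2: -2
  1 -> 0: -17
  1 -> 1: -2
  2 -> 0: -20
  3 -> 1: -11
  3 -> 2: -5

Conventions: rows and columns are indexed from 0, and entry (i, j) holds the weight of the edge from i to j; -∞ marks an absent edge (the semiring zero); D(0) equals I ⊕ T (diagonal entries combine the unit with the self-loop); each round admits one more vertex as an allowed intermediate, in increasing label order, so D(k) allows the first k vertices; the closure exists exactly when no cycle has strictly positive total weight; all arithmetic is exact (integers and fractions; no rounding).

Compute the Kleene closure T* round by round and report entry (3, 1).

D(0):
  [0, -∞, -2, -∞]
  [-17, 0, -∞, -∞]
  [-20, -∞, 0, -∞]
  [-∞, -11, -5, 0]
D(1):
  [0, -∞, -2, -∞]
  [-17, 0, -19, -∞]
  [-20, -∞, 0, -∞]
  [-∞, -11, -5, 0]
D(2):
  [0, -∞, -2, -∞]
  [-17, 0, -19, -∞]
  [-20, -∞, 0, -∞]
  [-28, -11, -5, 0]
D(3):
  [0, -∞, -2, -∞]
  [-17, 0, -19, -∞]
  [-20, -∞, 0, -∞]
  [-25, -11, -5, 0]
D(4):
  [0, -∞, -2, -∞]
  [-17, 0, -19, -∞]
  [-20, -∞, 0, -∞]
  [-25, -11, -5, 0]
Answer: T*[3][1] = -11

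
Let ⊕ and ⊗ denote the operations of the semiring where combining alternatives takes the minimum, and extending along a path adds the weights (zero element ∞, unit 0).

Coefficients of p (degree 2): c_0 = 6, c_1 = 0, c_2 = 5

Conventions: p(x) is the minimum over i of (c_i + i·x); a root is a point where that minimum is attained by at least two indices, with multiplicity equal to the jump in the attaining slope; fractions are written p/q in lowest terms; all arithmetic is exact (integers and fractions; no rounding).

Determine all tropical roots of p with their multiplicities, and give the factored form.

hull edge (i=0, c=6) to (i=1, c=0): slope -6, span 1
hull edge (i=1, c=0) to (i=2, c=5): slope 5, span 1
Factored form: p(x) = 5 ⊗ (x ⊕ (-5)) ⊗ (x ⊕ 6)
Answer: roots = -5 (mult 1), 6 (mult 1)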